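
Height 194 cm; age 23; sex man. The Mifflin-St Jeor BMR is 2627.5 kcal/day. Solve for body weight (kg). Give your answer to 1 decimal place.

2627.5 = 10·W + 6.25(194) − 5(23) + 5
10·W = 2627.5 − 1102.5 = 1525, so W = 152.5 kg.

152.5 kg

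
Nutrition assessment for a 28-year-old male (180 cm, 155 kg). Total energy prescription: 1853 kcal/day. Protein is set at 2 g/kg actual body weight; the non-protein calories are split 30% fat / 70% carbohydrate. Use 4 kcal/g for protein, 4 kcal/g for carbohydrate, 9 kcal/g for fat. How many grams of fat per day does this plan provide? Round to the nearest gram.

Protein = 2 × 155 = 310 g → 310 × 4 = 1240 kcal.
Non-protein calories = 1853 − 1240 = 613 kcal.
Fat: 30% × 613 = 183.9 kcal; carbohydrate: 429.1 kcal.
Fat: 183.9 kcal ÷ 9 kcal/g = 20.4333 g.

20 g/day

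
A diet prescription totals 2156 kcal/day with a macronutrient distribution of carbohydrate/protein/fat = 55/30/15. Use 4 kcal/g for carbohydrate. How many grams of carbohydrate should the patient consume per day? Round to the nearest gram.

Carbohydrate energy = 55% × 2156 = 1185.8 kcal.
At 4 kcal/g: 1185.8 ÷ 4 = 296.45 g.

296 g/day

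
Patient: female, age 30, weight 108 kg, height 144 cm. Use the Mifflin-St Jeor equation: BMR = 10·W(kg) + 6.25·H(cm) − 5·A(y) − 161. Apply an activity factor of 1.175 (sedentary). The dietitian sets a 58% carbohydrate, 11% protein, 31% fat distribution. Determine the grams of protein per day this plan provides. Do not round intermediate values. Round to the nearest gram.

54 g/day

Mifflin-St Jeor (female): BMR = 10(108) + 6.25(144) − 5(30) − 161 = 1080 + 900 − 150 − 161 = 1669 kcal/day.
TEE = 1669 × 1.175 = 1961.075 kcal/day.
Protein energy = 11% × 1961.075 = 215.7183 kcal.
Protein = 215.7183 ÷ 4 kcal/g = 53.9296 g.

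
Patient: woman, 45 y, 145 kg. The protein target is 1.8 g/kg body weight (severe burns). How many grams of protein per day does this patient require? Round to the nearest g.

Protein = 1.8 g/kg × 145 kg = 261 g/day.

261 g/day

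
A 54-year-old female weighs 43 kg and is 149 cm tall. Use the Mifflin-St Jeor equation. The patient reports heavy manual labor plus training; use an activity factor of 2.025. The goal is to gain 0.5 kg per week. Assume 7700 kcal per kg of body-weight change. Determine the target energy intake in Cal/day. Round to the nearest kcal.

Mifflin-St Jeor (female): BMR = 10(43) + 6.25(149) − 5(54) − 161 = 430 + 931.25 − 270 − 161 = 930.25 kcal/day.
TEE = 930.25 × 2.025 = 1883.7563 kcal/day.
Required daily surplus = 0.5 × 7700 ÷ 7 = 550 kcal/day.
Target intake = 1883.7563 + 550 = 2433.7563 kcal/day.

2434 Cal/day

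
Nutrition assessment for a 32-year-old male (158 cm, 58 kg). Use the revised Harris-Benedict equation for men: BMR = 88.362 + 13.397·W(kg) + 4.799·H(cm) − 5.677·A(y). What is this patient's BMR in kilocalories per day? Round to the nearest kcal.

1442 kilocalories per day

Harris-Benedict: BMR = 88.362 + 13.397(58) + 4.799(158) − 5.677(32) = 1441.966 kcal/day.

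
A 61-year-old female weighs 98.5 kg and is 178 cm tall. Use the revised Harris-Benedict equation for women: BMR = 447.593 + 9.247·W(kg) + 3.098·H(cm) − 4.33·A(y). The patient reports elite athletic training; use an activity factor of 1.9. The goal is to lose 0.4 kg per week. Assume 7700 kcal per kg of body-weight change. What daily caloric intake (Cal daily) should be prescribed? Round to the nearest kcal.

2687 Cal daily

Harris-Benedict: BMR = 447.593 + 9.247(98.5) + 3.098(178) − 4.33(61) = 1645.7365 kcal/day.
TEE = 1645.7365 × 1.9 = 3126.8994 kcal/day.
Required daily deficit = 0.4 × 7700 ÷ 7 = 440 kcal/day.
Target intake = 3126.8994 − 440 = 2686.8994 kcal/day.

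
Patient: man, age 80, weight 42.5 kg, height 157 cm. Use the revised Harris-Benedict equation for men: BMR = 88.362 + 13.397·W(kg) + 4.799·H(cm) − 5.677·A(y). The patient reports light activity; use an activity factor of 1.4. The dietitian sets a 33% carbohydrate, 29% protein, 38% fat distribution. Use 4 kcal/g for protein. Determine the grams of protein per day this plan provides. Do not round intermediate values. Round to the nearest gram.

97 g/day

Harris-Benedict: BMR = 88.362 + 13.397(42.5) + 4.799(157) − 5.677(80) = 957.0175 kcal/day.
TEE = 957.0175 × 1.4 = 1339.8245 kcal/day.
Protein energy = 29% × 1339.8245 = 388.5491 kcal.
Protein = 388.5491 ÷ 4 kcal/g = 97.1373 g.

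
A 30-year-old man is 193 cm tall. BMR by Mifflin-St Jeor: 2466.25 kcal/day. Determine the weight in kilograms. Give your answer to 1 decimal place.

2466.25 = 10·W + 6.25(193) − 5(30) + 5
10·W = 2466.25 − 1061.25 = 1405, so W = 140.5 kg.

140.5 kg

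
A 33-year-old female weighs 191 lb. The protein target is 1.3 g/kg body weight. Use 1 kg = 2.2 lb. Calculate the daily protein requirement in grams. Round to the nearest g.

113 g/day

Weight in kg = 191 ÷ 2.2 = 86.8182 kg.
Protein = 1.3 g/kg × 86.8182 kg = 112.8636 g/day.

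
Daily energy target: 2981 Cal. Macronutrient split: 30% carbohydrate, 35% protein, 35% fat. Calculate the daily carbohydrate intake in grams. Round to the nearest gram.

224 g/day

Carbohydrate energy = 30% × 2981 = 894.3 kcal.
At 4 kcal/g: 894.3 ÷ 4 = 223.575 g.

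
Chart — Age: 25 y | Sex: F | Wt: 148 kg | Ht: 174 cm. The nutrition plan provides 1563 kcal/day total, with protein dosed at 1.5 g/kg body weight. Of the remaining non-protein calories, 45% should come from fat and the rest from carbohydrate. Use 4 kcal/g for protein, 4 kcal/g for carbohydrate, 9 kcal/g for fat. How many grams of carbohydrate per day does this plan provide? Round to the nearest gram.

93 g/day

Protein = 1.5 × 148 = 222 g → 222 × 4 = 888 kcal.
Non-protein calories = 1563 − 888 = 675 kcal.
Fat: 45% × 675 = 303.75 kcal; carbohydrate: 371.25 kcal.
Carbohydrate: 371.25 kcal ÷ 4 kcal/g = 92.8125 g.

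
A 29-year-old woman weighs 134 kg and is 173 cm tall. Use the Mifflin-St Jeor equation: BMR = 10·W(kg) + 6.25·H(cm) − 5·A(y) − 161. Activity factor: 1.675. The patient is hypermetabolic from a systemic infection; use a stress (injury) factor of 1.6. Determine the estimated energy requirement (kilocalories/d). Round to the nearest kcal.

5669 kilocalories/d

Mifflin-St Jeor (female): BMR = 10(134) + 6.25(173) − 5(29) − 161 = 1340 + 1081.25 − 145 − 161 = 2115.25 kcal/day.
TEE = BMR × activity factor = 2115.25 × 1.675 = 3543.0438 kcal/day.
Apply stress factor: 3543.0438 × 1.6 = 5668.87 kcal/day.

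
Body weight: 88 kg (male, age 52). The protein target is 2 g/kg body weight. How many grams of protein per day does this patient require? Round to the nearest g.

Protein = 2 g/kg × 88 kg = 176 g/day.

176 g/day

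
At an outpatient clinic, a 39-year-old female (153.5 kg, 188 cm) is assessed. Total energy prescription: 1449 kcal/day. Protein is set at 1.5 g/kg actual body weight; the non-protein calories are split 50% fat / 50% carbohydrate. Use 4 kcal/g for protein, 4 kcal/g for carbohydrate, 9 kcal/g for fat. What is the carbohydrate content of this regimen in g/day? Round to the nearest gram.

66 g/day

Protein = 1.5 × 153.5 = 230.25 g → 230.25 × 4 = 921 kcal.
Non-protein calories = 1449 − 921 = 528 kcal.
Fat: 50% × 528 = 264 kcal; carbohydrate: 264 kcal.
Carbohydrate: 264 kcal ÷ 4 kcal/g = 66 g.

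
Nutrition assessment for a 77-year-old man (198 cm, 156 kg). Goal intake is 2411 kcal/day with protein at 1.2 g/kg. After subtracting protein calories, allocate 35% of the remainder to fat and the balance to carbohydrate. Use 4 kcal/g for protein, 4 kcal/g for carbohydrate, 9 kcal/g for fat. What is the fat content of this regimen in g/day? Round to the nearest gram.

Protein = 1.2 × 156 = 187.2 g → 187.2 × 4 = 748.8 kcal.
Non-protein calories = 2411 − 748.8 = 1662.2 kcal.
Fat: 35% × 1662.2 = 581.77 kcal; carbohydrate: 1080.43 kcal.
Fat: 581.77 kcal ÷ 9 kcal/g = 64.6411 g.

65 g/day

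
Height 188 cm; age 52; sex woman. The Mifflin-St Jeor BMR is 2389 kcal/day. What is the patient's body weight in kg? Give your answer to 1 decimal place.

2389 = 10·W + 6.25(188) − 5(52) − 161
10·W = 2389 − 754 = 1635, so W = 163.5 kg.

163.5 kg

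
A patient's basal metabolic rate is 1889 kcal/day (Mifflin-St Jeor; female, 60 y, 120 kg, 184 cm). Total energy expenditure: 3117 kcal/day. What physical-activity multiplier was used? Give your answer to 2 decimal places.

Activity factor = TEE ÷ BMR = 3117 ÷ 1889 = 1.65.

1.65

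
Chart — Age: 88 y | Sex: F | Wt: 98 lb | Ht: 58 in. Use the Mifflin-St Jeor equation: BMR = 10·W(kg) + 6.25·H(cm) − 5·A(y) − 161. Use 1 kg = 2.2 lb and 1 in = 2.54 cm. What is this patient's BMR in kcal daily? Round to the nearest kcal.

765 kcal daily

Convert to metric: weight = 98 ÷ 2.2 = 44.5455 kg; height = 58 × 2.54 = 147.32 cm.
Mifflin-St Jeor (female): BMR = 10(44.5455) + 6.25(147.32) − 5(88) − 161 = 445.4545 + 920.75 − 440 − 161 = 765.2045 kcal/day.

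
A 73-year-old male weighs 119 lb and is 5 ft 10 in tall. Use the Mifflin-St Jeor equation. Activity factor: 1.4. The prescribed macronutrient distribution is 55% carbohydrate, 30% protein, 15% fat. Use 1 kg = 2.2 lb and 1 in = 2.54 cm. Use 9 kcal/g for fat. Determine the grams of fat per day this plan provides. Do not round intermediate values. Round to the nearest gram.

30 g/day

Convert to metric: weight = 119 ÷ 2.2 = 54.0909 kg; height = (5×12 + 10) × 2.54 = 70 × 2.54 = 177.8 cm.
Mifflin-St Jeor (male): BMR = 10(54.0909) + 6.25(177.8) − 5(73) + 5 = 540.9091 + 1111.25 − 365 + 5 = 1292.1591 kcal/day.
TEE = 1292.1591 × 1.4 = 1809.0227 kcal/day.
Fat energy = 15% × 1809.0227 = 271.3534 kcal.
Fat = 271.3534 ÷ 9 kcal/g = 30.1504 g.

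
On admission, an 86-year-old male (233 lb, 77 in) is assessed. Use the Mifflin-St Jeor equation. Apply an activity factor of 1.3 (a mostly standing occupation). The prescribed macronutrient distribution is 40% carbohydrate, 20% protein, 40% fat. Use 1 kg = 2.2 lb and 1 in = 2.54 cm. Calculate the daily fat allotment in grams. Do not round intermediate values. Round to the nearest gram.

Convert to metric: weight = 233 ÷ 2.2 = 105.9091 kg; height = 77 × 2.54 = 195.58 cm.
Mifflin-St Jeor (male): BMR = 10(105.9091) + 6.25(195.58) − 5(86) + 5 = 1059.0909 + 1222.375 − 430 + 5 = 1856.4659 kcal/day.
TEE = 1856.4659 × 1.3 = 2413.4057 kcal/day.
Fat energy = 40% × 2413.4057 = 965.3623 kcal.
Fat = 965.3623 ÷ 9 kcal/g = 107.2625 g.

107 g/day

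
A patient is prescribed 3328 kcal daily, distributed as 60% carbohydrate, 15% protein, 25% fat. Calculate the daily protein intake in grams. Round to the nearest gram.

125 g/day

Protein energy = 15% × 3328 = 499.2 kcal.
At 4 kcal/g: 499.2 ÷ 4 = 124.8 g.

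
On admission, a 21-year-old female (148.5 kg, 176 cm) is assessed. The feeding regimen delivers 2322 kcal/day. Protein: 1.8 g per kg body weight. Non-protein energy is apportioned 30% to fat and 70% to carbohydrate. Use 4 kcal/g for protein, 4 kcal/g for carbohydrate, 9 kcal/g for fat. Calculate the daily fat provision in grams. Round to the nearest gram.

Protein = 1.8 × 148.5 = 267.3 g → 267.3 × 4 = 1069.2 kcal.
Non-protein calories = 2322 − 1069.2 = 1252.8 kcal.
Fat: 30% × 1252.8 = 375.84 kcal; carbohydrate: 876.96 kcal.
Fat: 375.84 kcal ÷ 9 kcal/g = 41.76 g.

42 g/day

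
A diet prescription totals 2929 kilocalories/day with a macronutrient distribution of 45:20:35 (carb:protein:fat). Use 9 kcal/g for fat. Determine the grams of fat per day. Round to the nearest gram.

114 g/day

Fat energy = 35% × 2929 = 1025.15 kcal.
At 9 kcal/g: 1025.15 ÷ 9 = 113.9056 g.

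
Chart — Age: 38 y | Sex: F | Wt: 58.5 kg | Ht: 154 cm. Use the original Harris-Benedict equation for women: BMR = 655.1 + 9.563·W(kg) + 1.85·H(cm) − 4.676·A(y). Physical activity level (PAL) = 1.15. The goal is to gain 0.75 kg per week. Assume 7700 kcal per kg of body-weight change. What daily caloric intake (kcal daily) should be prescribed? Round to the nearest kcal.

2345 kcal daily

Harris-Benedict: BMR = 655.1 + 9.563(58.5) + 1.85(154) − 4.676(38) = 1321.7475 kcal/day.
TEE = 1321.7475 × 1.15 = 1520.0096 kcal/day.
Required daily surplus = 0.75 × 7700 ÷ 7 = 825 kcal/day.
Target intake = 1520.0096 + 825 = 2345.0096 kcal/day.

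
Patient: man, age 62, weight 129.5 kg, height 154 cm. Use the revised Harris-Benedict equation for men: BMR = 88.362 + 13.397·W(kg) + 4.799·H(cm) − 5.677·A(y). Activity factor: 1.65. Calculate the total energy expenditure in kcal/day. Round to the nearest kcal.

3647 kcal/day

Harris-Benedict: BMR = 88.362 + 13.397(129.5) + 4.799(154) − 5.677(62) = 2210.3455 kcal/day.
TEE = BMR × activity factor = 2210.3455 × 1.65 = 3647.0701 kcal/day.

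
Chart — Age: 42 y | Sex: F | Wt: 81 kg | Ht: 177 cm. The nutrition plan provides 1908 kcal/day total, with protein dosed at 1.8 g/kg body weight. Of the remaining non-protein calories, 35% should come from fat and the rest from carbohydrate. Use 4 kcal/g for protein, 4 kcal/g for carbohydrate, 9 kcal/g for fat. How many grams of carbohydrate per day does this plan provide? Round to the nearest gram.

Protein = 1.8 × 81 = 145.8 g → 145.8 × 4 = 583.2 kcal.
Non-protein calories = 1908 − 583.2 = 1324.8 kcal.
Fat: 35% × 1324.8 = 463.68 kcal; carbohydrate: 861.12 kcal.
Carbohydrate: 861.12 kcal ÷ 4 kcal/g = 215.28 g.

215 g/day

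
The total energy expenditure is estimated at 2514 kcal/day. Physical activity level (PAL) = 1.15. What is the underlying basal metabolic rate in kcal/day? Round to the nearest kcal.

2186 kcal/day

BMR = TEE ÷ activity factor = 2514 ÷ 1.15 = 2186.087 kcal/day.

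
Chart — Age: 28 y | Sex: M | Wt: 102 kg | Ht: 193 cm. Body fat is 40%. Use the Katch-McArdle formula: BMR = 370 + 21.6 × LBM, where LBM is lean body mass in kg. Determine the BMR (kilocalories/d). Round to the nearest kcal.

LBM = 102 × (1 − 0.4) = 61.2 kg. Katch-McArdle: BMR = 370 + 21.6 × 61.2 = 1691.92 kcal/day.

1692 kilocalories/d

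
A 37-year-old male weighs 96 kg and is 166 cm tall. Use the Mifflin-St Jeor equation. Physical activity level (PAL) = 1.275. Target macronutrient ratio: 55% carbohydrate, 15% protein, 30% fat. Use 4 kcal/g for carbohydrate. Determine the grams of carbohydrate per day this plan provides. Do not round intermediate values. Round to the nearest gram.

319 g/day

Mifflin-St Jeor (male): BMR = 10(96) + 6.25(166) − 5(37) + 5 = 960 + 1037.5 − 185 + 5 = 1817.5 kcal/day.
TEE = 1817.5 × 1.275 = 2317.3125 kcal/day.
Carbohydrate energy = 55% × 2317.3125 = 1274.5219 kcal.
Carbohydrate = 1274.5219 ÷ 4 kcal/g = 318.6305 g.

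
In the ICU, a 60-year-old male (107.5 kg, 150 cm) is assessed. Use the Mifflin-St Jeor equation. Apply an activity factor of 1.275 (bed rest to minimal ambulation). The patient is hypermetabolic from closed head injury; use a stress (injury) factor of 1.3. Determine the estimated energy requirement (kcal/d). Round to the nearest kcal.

Mifflin-St Jeor (male): BMR = 10(107.5) + 6.25(150) − 5(60) + 5 = 1075 + 937.5 − 300 + 5 = 1717.5 kcal/day.
TEE = BMR × activity factor = 1717.5 × 1.275 = 2189.8125 kcal/day.
Apply stress factor: 2189.8125 × 1.3 = 2846.7563 kcal/day.

2847 kcal/d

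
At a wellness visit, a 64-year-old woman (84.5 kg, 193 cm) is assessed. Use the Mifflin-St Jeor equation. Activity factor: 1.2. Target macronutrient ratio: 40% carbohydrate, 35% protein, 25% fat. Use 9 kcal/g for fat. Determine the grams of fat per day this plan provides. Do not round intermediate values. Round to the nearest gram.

52 g/day

Mifflin-St Jeor (female): BMR = 10(84.5) + 6.25(193) − 5(64) − 161 = 845 + 1206.25 − 320 − 161 = 1570.25 kcal/day.
TEE = 1570.25 × 1.2 = 1884.3 kcal/day.
Fat energy = 25% × 1884.3 = 471.075 kcal.
Fat = 471.075 ÷ 9 kcal/g = 52.3417 g.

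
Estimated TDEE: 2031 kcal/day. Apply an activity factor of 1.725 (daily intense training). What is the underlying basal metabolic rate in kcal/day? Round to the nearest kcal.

1177 kcal/day

BMR = TEE ÷ activity factor = 2031 ÷ 1.725 = 1177.3913 kcal/day.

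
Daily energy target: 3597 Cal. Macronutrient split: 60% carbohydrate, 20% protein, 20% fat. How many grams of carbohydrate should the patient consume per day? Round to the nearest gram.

540 g/day

Carbohydrate energy = 60% × 3597 = 2158.2 kcal.
At 4 kcal/g: 2158.2 ÷ 4 = 539.55 g.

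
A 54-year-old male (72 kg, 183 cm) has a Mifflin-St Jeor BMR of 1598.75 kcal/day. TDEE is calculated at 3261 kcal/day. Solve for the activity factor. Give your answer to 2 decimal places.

Activity factor = TEE ÷ BMR = 3261 ÷ 1598.75 = 2.04.

2.04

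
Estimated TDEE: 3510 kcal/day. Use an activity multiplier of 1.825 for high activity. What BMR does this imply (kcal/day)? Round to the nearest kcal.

1923 kcal/day

BMR = TEE ÷ activity factor = 3510 ÷ 1.825 = 1923.2877 kcal/day.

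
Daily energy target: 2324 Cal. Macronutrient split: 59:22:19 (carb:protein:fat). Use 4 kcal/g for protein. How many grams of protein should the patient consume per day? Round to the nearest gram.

Protein energy = 22% × 2324 = 511.28 kcal.
At 4 kcal/g: 511.28 ÷ 4 = 127.82 g.

128 g/day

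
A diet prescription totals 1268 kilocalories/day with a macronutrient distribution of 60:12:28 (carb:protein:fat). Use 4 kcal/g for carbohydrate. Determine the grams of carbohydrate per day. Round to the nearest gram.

190 g/day

Carbohydrate energy = 60% × 1268 = 760.8 kcal.
At 4 kcal/g: 760.8 ÷ 4 = 190.2 g.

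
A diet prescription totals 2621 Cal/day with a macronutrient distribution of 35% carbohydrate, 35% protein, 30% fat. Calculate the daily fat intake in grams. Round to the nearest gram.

87 g/day

Fat energy = 30% × 2621 = 786.3 kcal.
At 9 kcal/g: 786.3 ÷ 9 = 87.3667 g.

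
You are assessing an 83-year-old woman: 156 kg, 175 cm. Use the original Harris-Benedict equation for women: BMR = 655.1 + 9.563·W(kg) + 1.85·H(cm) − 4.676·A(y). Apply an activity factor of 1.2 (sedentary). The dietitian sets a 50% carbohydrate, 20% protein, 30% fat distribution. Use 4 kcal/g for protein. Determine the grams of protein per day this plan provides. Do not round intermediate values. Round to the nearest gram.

Harris-Benedict: BMR = 655.1 + 9.563(156) + 1.85(175) − 4.676(83) = 2082.57 kcal/day.
TEE = 2082.57 × 1.2 = 2499.084 kcal/day.
Protein energy = 20% × 2499.084 = 499.8168 kcal.
Protein = 499.8168 ÷ 4 kcal/g = 124.9542 g.

125 g/day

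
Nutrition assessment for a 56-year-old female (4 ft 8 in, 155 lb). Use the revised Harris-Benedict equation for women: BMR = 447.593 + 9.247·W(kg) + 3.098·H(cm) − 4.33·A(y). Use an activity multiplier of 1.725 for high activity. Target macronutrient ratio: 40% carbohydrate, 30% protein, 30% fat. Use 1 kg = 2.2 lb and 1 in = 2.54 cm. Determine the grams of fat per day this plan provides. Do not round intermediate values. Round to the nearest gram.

75 g/day

Convert to metric: weight = 155 ÷ 2.2 = 70.4545 kg; height = (4×12 + 8) × 2.54 = 56 × 2.54 = 142.24 cm.
Harris-Benedict: BMR = 447.593 + 9.247(70.4545) + 3.098(142.24) − 4.33(56) = 1297.2657 kcal/day.
TEE = 1297.2657 × 1.725 = 2237.7833 kcal/day.
Fat energy = 30% × 2237.7833 = 671.335 kcal.
Fat = 671.335 ÷ 9 kcal/g = 74.5928 g.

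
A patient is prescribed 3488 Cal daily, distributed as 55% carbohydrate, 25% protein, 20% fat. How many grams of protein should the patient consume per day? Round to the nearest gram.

Protein energy = 25% × 3488 = 872 kcal.
At 4 kcal/g: 872 ÷ 4 = 218 g.

218 g/day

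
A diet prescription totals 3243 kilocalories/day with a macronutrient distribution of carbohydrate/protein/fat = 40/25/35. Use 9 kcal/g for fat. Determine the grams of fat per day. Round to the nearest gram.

126 g/day

Fat energy = 35% × 3243 = 1135.05 kcal.
At 9 kcal/g: 1135.05 ÷ 9 = 126.1167 g.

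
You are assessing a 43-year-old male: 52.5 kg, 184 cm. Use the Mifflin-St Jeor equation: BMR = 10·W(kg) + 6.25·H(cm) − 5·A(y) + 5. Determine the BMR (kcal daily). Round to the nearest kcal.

1465 kcal daily

Mifflin-St Jeor (male): BMR = 10(52.5) + 6.25(184) − 5(43) + 5 = 525 + 1150 − 215 + 5 = 1465 kcal/day.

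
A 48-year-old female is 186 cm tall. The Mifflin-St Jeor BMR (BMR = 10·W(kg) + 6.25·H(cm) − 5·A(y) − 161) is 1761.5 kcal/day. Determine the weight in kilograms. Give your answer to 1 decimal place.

1761.5 = 10·W + 6.25(186) − 5(48) − 161
10·W = 1761.5 − 761.5 = 1000, so W = 100 kg.

100.0 kg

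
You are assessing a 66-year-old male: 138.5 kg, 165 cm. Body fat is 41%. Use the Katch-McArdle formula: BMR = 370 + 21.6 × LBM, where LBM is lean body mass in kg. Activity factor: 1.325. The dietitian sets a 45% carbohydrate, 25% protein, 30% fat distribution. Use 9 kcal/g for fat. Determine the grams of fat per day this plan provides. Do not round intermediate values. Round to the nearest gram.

LBM = 138.5 × (1 − 0.41) = 81.715 kg. Katch-McArdle: BMR = 370 + 21.6 × 81.715 = 2135.044 kcal/day.
TEE = 2135.044 × 1.325 = 2828.9333 kcal/day.
Fat energy = 30% × 2828.9333 = 848.68 kcal.
Fat = 848.68 ÷ 9 kcal/g = 94.2978 g.

94 g/day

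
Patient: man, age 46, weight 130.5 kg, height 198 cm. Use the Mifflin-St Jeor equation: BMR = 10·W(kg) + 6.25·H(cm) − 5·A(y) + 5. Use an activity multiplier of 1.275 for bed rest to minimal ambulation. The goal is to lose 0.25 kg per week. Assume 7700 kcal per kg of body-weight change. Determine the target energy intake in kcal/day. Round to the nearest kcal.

Mifflin-St Jeor (male): BMR = 10(130.5) + 6.25(198) − 5(46) + 5 = 1305 + 1237.5 − 230 + 5 = 2317.5 kcal/day.
TEE = 2317.5 × 1.275 = 2954.8125 kcal/day.
Required daily deficit = 0.25 × 7700 ÷ 7 = 275 kcal/day.
Target intake = 2954.8125 − 275 = 2679.8125 kcal/day.

2680 kcal/day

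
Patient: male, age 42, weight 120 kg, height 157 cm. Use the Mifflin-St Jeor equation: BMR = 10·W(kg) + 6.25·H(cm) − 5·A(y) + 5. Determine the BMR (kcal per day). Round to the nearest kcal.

Mifflin-St Jeor (male): BMR = 10(120) + 6.25(157) − 5(42) + 5 = 1200 + 981.25 − 210 + 5 = 1976.25 kcal/day.

1976 kcal per day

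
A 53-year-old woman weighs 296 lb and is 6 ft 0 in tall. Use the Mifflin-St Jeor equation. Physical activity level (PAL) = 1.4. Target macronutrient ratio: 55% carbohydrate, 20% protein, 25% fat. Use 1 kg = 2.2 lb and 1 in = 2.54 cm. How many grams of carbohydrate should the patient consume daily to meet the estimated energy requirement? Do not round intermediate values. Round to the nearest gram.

Convert to metric: weight = 296 ÷ 2.2 = 134.5455 kg; height = (6×12 + 0) × 2.54 = 72 × 2.54 = 182.88 cm.
Mifflin-St Jeor (female): BMR = 10(134.5455) + 6.25(182.88) − 5(53) − 161 = 1345.4545 + 1143 − 265 − 161 = 2062.4545 kcal/day.
TEE = 2062.4545 × 1.4 = 2887.4364 kcal/day.
Carbohydrate energy = 55% × 2887.4364 = 1588.09 kcal.
Carbohydrate = 1588.09 ÷ 4 kcal/g = 397.0225 g.

397 g/day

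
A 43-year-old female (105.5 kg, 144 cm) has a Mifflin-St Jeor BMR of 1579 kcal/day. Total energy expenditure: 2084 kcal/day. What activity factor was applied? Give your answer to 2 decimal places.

Activity factor = TEE ÷ BMR = 2084 ÷ 1579 = 1.32.

1.32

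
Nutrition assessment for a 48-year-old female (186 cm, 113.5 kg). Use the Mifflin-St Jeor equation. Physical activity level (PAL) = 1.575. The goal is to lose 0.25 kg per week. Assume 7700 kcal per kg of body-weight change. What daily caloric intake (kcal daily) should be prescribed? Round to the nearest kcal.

2712 kcal daily

Mifflin-St Jeor (female): BMR = 10(113.5) + 6.25(186) − 5(48) − 161 = 1135 + 1162.5 − 240 − 161 = 1896.5 kcal/day.
TEE = 1896.5 × 1.575 = 2986.9875 kcal/day.
Required daily deficit = 0.25 × 7700 ÷ 7 = 275 kcal/day.
Target intake = 2986.9875 − 275 = 2711.9875 kcal/day.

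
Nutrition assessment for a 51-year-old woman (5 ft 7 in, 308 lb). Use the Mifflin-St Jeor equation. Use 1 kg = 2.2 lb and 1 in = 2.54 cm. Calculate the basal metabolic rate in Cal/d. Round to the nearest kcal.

2048 Cal/d

Convert to metric: weight = 308 ÷ 2.2 = 140 kg; height = (5×12 + 7) × 2.54 = 67 × 2.54 = 170.18 cm.
Mifflin-St Jeor (female): BMR = 10(140) + 6.25(170.18) − 5(51) − 161 = 1400 + 1063.625 − 255 − 161 = 2047.625 kcal/day.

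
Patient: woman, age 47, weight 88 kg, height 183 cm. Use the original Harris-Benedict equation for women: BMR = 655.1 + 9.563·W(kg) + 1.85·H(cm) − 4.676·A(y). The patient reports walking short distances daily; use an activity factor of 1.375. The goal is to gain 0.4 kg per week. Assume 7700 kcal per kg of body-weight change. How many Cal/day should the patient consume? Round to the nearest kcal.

2661 Cal/day

Harris-Benedict: BMR = 655.1 + 9.563(88) + 1.85(183) − 4.676(47) = 1615.422 kcal/day.
TEE = 1615.422 × 1.375 = 2221.2053 kcal/day.
Required daily surplus = 0.4 × 7700 ÷ 7 = 440 kcal/day.
Target intake = 2221.2053 + 440 = 2661.2053 kcal/day.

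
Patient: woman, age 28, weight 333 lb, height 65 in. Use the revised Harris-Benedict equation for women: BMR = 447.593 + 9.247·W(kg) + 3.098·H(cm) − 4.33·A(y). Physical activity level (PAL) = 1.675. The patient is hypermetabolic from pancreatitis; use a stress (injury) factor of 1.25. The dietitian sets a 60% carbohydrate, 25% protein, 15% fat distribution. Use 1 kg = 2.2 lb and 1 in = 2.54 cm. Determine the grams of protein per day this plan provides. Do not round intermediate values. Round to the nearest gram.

293 g/day

Convert to metric: weight = 333 ÷ 2.2 = 151.3636 kg; height = 65 × 2.54 = 165.1 cm.
Harris-Benedict: BMR = 447.593 + 9.247(151.3636) + 3.098(165.1) − 4.33(28) = 2237.4923 kcal/day.
TEE = 2237.4923 × 1.675 = 3747.7997 kcal/day.
With stress factor 1.25: 3747.7997 × 1.25 = 4684.7496 kcal/day.
Protein energy = 25% × 4684.7496 = 1171.1874 kcal.
Protein = 1171.1874 ÷ 4 kcal/g = 292.7968 g.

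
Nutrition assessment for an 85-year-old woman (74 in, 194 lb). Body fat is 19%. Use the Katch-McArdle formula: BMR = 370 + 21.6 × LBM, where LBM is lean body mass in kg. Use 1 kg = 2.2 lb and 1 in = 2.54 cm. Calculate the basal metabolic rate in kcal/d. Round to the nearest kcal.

1913 kcal/d

Convert to metric: weight = 194 ÷ 2.2 = 88.1818 kg; height = 74 × 2.54 = 187.96 cm.
LBM = 88.1818 × (1 − 0.19) = 71.4273 kg. Katch-McArdle: BMR = 370 + 21.6 × 71.4273 = 1912.8291 kcal/day.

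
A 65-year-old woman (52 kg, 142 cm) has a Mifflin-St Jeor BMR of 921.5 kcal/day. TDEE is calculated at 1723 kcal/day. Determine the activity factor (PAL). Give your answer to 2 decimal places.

Activity factor = TEE ÷ BMR = 1723 ÷ 921.5 = 1.87.

1.87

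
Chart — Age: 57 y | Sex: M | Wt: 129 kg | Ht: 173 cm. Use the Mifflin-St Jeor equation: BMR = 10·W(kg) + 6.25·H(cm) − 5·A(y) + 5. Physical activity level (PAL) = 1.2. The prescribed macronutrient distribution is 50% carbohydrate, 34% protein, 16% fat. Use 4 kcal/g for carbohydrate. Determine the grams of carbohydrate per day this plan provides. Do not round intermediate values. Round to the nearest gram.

314 g/day

Mifflin-St Jeor (male): BMR = 10(129) + 6.25(173) − 5(57) + 5 = 1290 + 1081.25 − 285 + 5 = 2091.25 kcal/day.
TEE = 2091.25 × 1.2 = 2509.5 kcal/day.
Carbohydrate energy = 50% × 2509.5 = 1254.75 kcal.
Carbohydrate = 1254.75 ÷ 4 kcal/g = 313.6875 g.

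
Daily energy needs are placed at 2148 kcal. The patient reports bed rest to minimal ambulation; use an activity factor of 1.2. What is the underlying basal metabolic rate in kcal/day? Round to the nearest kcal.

BMR = TEE ÷ activity factor = 2148 ÷ 1.2 = 1790 kcal/day.

1790 kcal/day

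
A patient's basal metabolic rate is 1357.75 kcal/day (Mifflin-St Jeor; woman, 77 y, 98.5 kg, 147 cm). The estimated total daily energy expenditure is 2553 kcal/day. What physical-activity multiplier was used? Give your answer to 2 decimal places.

1.88

Activity factor = TEE ÷ BMR = 2553 ÷ 1357.75 = 1.88.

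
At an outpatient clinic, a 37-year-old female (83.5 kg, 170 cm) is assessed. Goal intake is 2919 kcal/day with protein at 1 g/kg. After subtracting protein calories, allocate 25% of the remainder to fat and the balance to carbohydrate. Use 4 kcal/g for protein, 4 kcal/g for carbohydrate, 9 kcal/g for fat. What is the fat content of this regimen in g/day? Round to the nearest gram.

Protein = 1 × 83.5 = 83.5 g → 83.5 × 4 = 334 kcal.
Non-protein calories = 2919 − 334 = 2585 kcal.
Fat: 25% × 2585 = 646.25 kcal; carbohydrate: 1938.75 kcal.
Fat: 646.25 kcal ÷ 9 kcal/g = 71.8056 g.

72 g/day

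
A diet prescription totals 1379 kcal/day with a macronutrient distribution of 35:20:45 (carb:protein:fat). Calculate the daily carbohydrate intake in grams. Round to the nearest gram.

Carbohydrate energy = 35% × 1379 = 482.65 kcal.
At 4 kcal/g: 482.65 ÷ 4 = 120.6625 g.

121 g/day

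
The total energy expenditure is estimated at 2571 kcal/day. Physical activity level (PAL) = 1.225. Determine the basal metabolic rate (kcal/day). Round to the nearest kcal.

BMR = TEE ÷ activity factor = 2571 ÷ 1.225 = 2098.7755 kcal/day.

2099 kcal/day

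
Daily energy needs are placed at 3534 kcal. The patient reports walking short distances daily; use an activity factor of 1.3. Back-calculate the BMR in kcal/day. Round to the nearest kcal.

BMR = TEE ÷ activity factor = 3534 ÷ 1.3 = 2718.4615 kcal/day.

2718 kcal/day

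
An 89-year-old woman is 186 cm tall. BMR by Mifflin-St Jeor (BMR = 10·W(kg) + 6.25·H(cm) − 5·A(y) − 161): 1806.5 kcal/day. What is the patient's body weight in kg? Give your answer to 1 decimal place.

125.0 kg

1806.5 = 10·W + 6.25(186) − 5(89) − 161
10·W = 1806.5 − 556.5 = 1250, so W = 125 kg.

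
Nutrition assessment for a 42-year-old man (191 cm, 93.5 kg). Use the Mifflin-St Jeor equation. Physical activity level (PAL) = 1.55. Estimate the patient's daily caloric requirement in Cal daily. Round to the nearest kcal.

2982 Cal daily

Mifflin-St Jeor (male): BMR = 10(93.5) + 6.25(191) − 5(42) + 5 = 935 + 1193.75 − 210 + 5 = 1923.75 kcal/day.
TEE = BMR × activity factor = 1923.75 × 1.55 = 2981.8125 kcal/day.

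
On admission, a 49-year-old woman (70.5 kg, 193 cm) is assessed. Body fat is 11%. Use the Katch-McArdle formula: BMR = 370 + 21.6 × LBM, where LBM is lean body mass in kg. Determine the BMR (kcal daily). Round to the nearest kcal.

1725 kcal daily

LBM = 70.5 × (1 − 0.11) = 62.745 kg. Katch-McArdle: BMR = 370 + 21.6 × 62.745 = 1725.292 kcal/day.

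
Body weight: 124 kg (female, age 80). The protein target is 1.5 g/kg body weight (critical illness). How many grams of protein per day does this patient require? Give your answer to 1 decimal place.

186.0 g/day

Protein = 1.5 g/kg × 124 kg = 186 g/day.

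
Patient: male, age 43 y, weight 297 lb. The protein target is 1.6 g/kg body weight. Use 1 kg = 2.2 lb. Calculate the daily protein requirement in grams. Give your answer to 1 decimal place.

Weight in kg = 297 ÷ 2.2 = 135 kg.
Protein = 1.6 g/kg × 135 kg = 216 g/day.

216.0 g/day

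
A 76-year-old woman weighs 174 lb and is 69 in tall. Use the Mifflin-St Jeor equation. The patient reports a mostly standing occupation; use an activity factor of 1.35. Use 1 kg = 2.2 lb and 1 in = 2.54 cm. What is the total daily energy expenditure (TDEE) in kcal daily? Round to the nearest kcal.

1816 kcal daily

Convert to metric: weight = 174 ÷ 2.2 = 79.0909 kg; height = 69 × 2.54 = 175.26 cm.
Mifflin-St Jeor (female): BMR = 10(79.0909) + 6.25(175.26) − 5(76) − 161 = 790.9091 + 1095.375 − 380 − 161 = 1345.2841 kcal/day.
TEE = BMR × activity factor = 1345.2841 × 1.35 = 1816.1335 kcal/day.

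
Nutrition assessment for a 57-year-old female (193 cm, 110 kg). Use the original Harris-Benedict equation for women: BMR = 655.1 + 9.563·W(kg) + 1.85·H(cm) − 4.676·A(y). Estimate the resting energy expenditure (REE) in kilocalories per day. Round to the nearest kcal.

Harris-Benedict: BMR = 655.1 + 9.563(110) + 1.85(193) − 4.676(57) = 1797.548 kcal/day.

1798 kilocalories per day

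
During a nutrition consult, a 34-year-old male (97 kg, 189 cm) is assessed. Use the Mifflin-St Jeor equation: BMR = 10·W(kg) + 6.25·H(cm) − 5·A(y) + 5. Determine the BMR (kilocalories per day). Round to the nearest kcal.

Mifflin-St Jeor (male): BMR = 10(97) + 6.25(189) − 5(34) + 5 = 970 + 1181.25 − 170 + 5 = 1986.25 kcal/day.

1986 kilocalories per day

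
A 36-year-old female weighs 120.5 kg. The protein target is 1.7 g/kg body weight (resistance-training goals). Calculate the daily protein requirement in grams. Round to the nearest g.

205 g/day

Protein = 1.7 g/kg × 120.5 kg = 204.85 g/day.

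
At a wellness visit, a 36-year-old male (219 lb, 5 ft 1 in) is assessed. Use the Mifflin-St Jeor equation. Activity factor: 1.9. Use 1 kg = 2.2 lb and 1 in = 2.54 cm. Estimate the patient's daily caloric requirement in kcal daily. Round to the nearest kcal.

3399 kcal daily

Convert to metric: weight = 219 ÷ 2.2 = 99.5455 kg; height = (5×12 + 1) × 2.54 = 61 × 2.54 = 154.94 cm.
Mifflin-St Jeor (male): BMR = 10(99.5455) + 6.25(154.94) − 5(36) + 5 = 995.4545 + 968.375 − 180 + 5 = 1788.8295 kcal/day.
TEE = BMR × activity factor = 1788.8295 × 1.9 = 3398.7761 kcal/day.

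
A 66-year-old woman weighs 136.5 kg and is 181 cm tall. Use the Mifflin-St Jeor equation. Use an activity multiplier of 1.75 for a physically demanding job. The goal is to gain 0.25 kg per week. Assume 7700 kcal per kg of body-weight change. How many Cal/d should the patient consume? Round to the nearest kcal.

Mifflin-St Jeor (female): BMR = 10(136.5) + 6.25(181) − 5(66) − 161 = 1365 + 1131.25 − 330 − 161 = 2005.25 kcal/day.
TEE = 2005.25 × 1.75 = 3509.1875 kcal/day.
Required daily surplus = 0.25 × 7700 ÷ 7 = 275 kcal/day.
Target intake = 3509.1875 + 275 = 3784.1875 kcal/day.

3784 Cal/d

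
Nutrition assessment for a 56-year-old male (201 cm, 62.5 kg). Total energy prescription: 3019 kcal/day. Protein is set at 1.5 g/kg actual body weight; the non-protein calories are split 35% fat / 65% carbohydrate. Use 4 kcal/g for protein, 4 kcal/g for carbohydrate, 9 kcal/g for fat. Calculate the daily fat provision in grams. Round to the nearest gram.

Protein = 1.5 × 62.5 = 93.75 g → 93.75 × 4 = 375 kcal.
Non-protein calories = 3019 − 375 = 2644 kcal.
Fat: 35% × 2644 = 925.4 kcal; carbohydrate: 1718.6 kcal.
Fat: 925.4 kcal ÷ 9 kcal/g = 102.8222 g.

103 g/day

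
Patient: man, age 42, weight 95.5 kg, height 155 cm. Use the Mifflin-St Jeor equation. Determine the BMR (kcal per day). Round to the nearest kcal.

Mifflin-St Jeor (male): BMR = 10(95.5) + 6.25(155) − 5(42) + 5 = 955 + 968.75 − 210 + 5 = 1718.75 kcal/day.

1719 kcal per day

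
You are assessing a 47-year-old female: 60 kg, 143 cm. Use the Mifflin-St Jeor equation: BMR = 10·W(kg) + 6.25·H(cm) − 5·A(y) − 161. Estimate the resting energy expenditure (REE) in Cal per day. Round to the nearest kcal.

Mifflin-St Jeor (female): BMR = 10(60) + 6.25(143) − 5(47) − 161 = 600 + 893.75 − 235 − 161 = 1097.75 kcal/day.

1098 Cal per day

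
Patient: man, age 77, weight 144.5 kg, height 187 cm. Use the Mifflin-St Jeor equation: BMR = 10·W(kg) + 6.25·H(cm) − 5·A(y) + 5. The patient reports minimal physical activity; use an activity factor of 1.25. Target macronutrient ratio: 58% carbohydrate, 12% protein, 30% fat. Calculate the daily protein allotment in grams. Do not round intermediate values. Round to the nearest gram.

Mifflin-St Jeor (male): BMR = 10(144.5) + 6.25(187) − 5(77) + 5 = 1445 + 1168.75 − 385 + 5 = 2233.75 kcal/day.
TEE = 2233.75 × 1.25 = 2792.1875 kcal/day.
Protein energy = 12% × 2792.1875 = 335.0625 kcal.
Protein = 335.0625 ÷ 4 kcal/g = 83.7656 g.

84 g/day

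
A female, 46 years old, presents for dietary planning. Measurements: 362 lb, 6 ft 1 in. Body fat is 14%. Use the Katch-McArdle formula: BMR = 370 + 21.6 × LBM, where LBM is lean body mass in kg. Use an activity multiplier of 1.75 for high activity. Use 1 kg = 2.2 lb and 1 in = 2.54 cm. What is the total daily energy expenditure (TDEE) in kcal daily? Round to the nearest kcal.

Convert to metric: weight = 362 ÷ 2.2 = 164.5455 kg; height = (6×12 + 1) × 2.54 = 73 × 2.54 = 185.42 cm.
LBM = 164.5455 × (1 − 0.14) = 141.5091 kg. Katch-McArdle: BMR = 370 + 21.6 × 141.5091 = 3426.5964 kcal/day.
TEE = BMR × activity factor = 3426.5964 × 1.75 = 5996.5436 kcal/day.

5997 kcal daily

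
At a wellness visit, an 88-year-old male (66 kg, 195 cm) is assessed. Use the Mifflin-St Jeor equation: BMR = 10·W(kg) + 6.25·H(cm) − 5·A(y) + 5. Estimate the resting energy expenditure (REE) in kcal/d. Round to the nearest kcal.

1444 kcal/d

Mifflin-St Jeor (male): BMR = 10(66) + 6.25(195) − 5(88) + 5 = 660 + 1218.75 − 440 + 5 = 1443.75 kcal/day.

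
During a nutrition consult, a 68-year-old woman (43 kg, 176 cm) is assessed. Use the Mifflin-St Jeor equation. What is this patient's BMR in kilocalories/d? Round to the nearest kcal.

Mifflin-St Jeor (female): BMR = 10(43) + 6.25(176) − 5(68) − 161 = 430 + 1100 − 340 − 161 = 1029 kcal/day.

1029 kilocalories/d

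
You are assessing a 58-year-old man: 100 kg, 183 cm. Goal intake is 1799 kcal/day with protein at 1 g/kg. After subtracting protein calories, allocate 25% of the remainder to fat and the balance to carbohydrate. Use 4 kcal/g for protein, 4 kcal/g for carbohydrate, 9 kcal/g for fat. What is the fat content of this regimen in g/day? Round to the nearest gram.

39 g/day

Protein = 1 × 100 = 100 g → 100 × 4 = 400 kcal.
Non-protein calories = 1799 − 400 = 1399 kcal.
Fat: 25% × 1399 = 349.75 kcal; carbohydrate: 1049.25 kcal.
Fat: 349.75 kcal ÷ 9 kcal/g = 38.8611 g.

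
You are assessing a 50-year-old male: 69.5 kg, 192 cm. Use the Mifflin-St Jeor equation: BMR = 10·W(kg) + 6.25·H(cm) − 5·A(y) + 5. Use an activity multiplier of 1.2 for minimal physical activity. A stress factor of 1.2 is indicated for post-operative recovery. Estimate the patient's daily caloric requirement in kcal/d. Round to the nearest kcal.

Mifflin-St Jeor (male): BMR = 10(69.5) + 6.25(192) − 5(50) + 5 = 695 + 1200 − 250 + 5 = 1650 kcal/day.
TEE = BMR × activity factor = 1650 × 1.2 = 1980 kcal/day.
Apply stress factor: 1980 × 1.2 = 2376 kcal/day.

2376 kcal/d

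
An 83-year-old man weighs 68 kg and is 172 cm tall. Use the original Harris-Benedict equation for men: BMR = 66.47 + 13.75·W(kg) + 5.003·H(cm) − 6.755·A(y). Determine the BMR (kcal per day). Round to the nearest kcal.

Harris-Benedict: BMR = 66.47 + 13.75(68) + 5.003(172) − 6.755(83) = 1301.321 kcal/day.

1301 kcal per day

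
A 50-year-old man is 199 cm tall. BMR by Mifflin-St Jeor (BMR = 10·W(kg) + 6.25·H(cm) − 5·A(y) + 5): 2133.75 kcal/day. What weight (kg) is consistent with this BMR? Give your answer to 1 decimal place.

2133.75 = 10·W + 6.25(199) − 5(50) + 5
10·W = 2133.75 − 998.75 = 1135, so W = 113.5 kg.

113.5 kg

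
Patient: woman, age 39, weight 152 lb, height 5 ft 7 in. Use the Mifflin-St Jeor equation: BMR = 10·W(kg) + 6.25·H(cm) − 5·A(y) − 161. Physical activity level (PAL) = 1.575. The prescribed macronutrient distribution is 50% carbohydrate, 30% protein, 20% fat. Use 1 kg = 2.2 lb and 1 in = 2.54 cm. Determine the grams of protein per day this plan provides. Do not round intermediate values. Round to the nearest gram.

165 g/day

Convert to metric: weight = 152 ÷ 2.2 = 69.0909 kg; height = (5×12 + 7) × 2.54 = 67 × 2.54 = 170.18 cm.
Mifflin-St Jeor (female): BMR = 10(69.0909) + 6.25(170.18) − 5(39) − 161 = 690.9091 + 1063.625 − 195 − 161 = 1398.5341 kcal/day.
TEE = 1398.5341 × 1.575 = 2202.6912 kcal/day.
Protein energy = 30% × 2202.6912 = 660.8074 kcal.
Protein = 660.8074 ÷ 4 kcal/g = 165.2018 g.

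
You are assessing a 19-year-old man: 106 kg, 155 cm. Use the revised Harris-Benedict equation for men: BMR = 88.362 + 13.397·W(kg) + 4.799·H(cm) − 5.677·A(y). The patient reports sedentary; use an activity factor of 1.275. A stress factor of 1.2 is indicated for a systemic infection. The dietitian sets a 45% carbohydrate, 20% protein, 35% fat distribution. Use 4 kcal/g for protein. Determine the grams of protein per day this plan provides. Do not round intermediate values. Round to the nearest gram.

Harris-Benedict: BMR = 88.362 + 13.397(106) + 4.799(155) − 5.677(19) = 2144.426 kcal/day.
TEE = 2144.426 × 1.275 = 2734.1432 kcal/day.
With stress factor 1.2: 2734.1432 × 1.2 = 3280.9718 kcal/day.
Protein energy = 20% × 3280.9718 = 656.1944 kcal.
Protein = 656.1944 ÷ 4 kcal/g = 164.0486 g.

164 g/day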